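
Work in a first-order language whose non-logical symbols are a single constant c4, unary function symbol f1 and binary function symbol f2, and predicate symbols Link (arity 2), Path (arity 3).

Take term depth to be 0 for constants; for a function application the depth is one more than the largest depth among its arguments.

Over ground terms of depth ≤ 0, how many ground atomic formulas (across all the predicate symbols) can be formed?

2

First count ground terms of depth ≤ 0.
Let N_k count ground terms of depth at most k. Each non-constant term of depth ≤ k is some function symbol applied to depth-≤(k−1) arguments, giving N_k = 1 + N_{k-1} + N_{k-1}^2.
N_0 = 1
Explicitly: c4.
So |H| = 1.
For each predicate symbol, the number of ground atoms is |H| raised to its arity; summing:
  Link: 1^2 = 1;  Path: 1^3 = 1
Total ground atoms: 1 + 1 = 2.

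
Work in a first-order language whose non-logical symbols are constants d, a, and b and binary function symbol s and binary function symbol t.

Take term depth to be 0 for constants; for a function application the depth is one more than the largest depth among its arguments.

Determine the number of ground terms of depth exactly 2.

Write N_k for the number of ground terms of depth ≤ k. A term of depth ≤ k is either a constant or a function symbol applied to arguments of depth ≤ k−1, so N_k = 3 + N_{k-1}^2 + N_{k-1}^2.
N_0 = 3
N_1 = 3 + 3^2 + 3^2 = 21
N_2 = 3 + 21^2 + 21^2 = 885
Terms of depth exactly 2: N_2 − N_1 = 885 − 21 = 864.

864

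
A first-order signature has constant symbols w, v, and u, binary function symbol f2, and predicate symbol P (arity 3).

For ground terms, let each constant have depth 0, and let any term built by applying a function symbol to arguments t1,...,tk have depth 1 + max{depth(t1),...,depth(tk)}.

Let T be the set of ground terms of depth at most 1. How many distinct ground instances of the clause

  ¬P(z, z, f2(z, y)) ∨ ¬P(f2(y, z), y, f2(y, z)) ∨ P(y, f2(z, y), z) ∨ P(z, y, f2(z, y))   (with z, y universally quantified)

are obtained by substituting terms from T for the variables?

144

Ground terms of depth ≤ 1:
  Count level by level. With function symbols f2/2, the terms of depth ≤ k are the 3 constants together with each function applied to depth-≤(k−1) tuples, so N_k = 3 + N_{k-1}^2.
  N_0 = 3
  N_1 = 3 + 3^2 = 12
So there are 12 ground terms available for substitution.
The clause has 2 distinct variables (z, y), each appearing in the body. In the free term algebra distinct substitutions yield syntactically distinct ground instances.
Number of ground instances = 12^2 = 144.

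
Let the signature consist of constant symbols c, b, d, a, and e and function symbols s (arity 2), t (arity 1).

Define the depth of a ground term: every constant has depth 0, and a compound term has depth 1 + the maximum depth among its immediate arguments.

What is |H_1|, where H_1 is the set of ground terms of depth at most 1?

35

Let N_k = |{terms of depth ≤ k}|. Then N_0 = 5 and N_k = 5 + N_{k-1}^2 + N_{k-1} for k ≥ 1 (one summand per function symbol, arity giving the exponent).
N_0 = 5
N_1 = 5 + 5^2 + 5 = 35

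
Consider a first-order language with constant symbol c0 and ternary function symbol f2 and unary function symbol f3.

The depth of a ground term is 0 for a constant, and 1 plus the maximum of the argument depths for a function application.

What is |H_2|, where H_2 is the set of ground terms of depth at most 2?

Count level by level. With function symbols f2/3, f3/1, the terms of depth ≤ k are the 1 constant together with each function applied to depth-≤(k−1) tuples, so N_k = 1 + N_{k-1}^3 + N_{k-1}.
N_0 = 1
N_1 = 1 + 1^3 + 1 = 3
N_2 = 1 + 3^3 + 3 = 31

31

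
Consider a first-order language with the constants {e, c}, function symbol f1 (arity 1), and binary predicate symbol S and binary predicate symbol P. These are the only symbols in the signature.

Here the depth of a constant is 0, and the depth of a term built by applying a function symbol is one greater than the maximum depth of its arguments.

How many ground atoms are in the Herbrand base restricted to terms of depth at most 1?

32

First count ground terms of depth ≤ 1.
Count level by level. With function symbols f1/1, the terms of depth ≤ k are the 2 constants together with each function applied to depth-≤(k−1) tuples, so N_k = 2 + N_{k-1}.
N_0 = 2
N_1 = 2 + 2 = 4
So |H| = 4.
Each predicate of arity r yields |H|^r ground atoms (one per choice of an r-tuple from H):
  S: 4^2 = 16;  P: 4^2 = 16
Total ground atoms: 16 + 16 = 32.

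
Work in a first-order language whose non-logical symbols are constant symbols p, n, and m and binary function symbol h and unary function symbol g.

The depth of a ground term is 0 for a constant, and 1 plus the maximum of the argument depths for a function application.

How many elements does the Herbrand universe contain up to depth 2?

If N_k denotes the number of depth-≤k ground terms, the 3 constants give N_0 = 3, and each function symbol of arity r contributes N_{k-1}^r new terms at level k: N_k = 3 + N_{k-1}^2 + N_{k-1}.
N_0 = 3
N_1 = 3 + 3^2 + 3 = 15
N_2 = 3 + 15^2 + 15 = 243

243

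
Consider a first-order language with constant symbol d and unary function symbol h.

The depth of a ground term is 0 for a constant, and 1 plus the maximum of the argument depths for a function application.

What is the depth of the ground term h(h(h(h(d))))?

4

depth(h(d)) = 1 + depth(d) = 1 + 0 = 1
depth(h(h(d))) = 1 + depth(h(d)) = 1 + 1 = 2
depth(h(h(h(d)))) = 1 + depth(h(h(d))) = 1 + 2 = 3
depth(h(h(h(h(d))))) = 1 + depth(h(h(h(d)))) = 1 + 3 = 4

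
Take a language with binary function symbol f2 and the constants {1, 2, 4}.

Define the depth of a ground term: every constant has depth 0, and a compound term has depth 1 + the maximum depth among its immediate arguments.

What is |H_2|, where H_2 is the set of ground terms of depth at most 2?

Count level by level. With function symbols f2/2, the terms of depth ≤ k are the 3 constants together with each function applied to depth-≤(k−1) tuples, so N_k = 3 + N_{k-1}^2.
N_0 = 3
N_1 = 3 + 3^2 = 12
N_2 = 3 + 12^2 = 147

147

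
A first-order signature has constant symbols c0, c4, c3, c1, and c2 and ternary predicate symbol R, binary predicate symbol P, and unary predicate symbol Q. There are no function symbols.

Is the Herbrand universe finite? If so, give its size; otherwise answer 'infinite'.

There are no function symbols, so every ground term is one of the 5 constants.
The Herbrand universe is {c0, c4, c3, c1, c2}, which is finite with 5 elements.

5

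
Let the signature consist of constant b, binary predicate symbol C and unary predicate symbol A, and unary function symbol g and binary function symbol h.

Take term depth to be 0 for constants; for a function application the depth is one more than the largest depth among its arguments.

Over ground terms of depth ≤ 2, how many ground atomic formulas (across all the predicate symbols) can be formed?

182

First count ground terms of depth ≤ 2.
Write N_k for the number of ground terms of depth ≤ k. A term of depth ≤ k is either a constant or a function symbol applied to arguments of depth ≤ k−1, so N_k = 1 + N_{k-1} + N_{k-1}^2.
N_0 = 1
N_1 = 1 + 1 + 1^2 = 3
N_2 = 1 + 3 + 3^2 = 13
So |H| = 13.
A ground atom is a predicate applied to a tuple of terms from H, so the count is the sum over predicates of |H|^arity:
  C: 13^2 = 169;  A: 13
Total ground atoms: 169 + 13 = 182.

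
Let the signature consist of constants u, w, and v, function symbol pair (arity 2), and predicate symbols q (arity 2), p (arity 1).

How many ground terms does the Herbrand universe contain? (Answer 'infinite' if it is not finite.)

infinite

The signature has at least one function symbol (pair, arity 2) and at least one constant (u).
Iterating pair gives infinitely many distinct ground terms: u, pair(u, u), pair(pair(u, u), pair(u, u)), ...
So the Herbrand universe is infinite.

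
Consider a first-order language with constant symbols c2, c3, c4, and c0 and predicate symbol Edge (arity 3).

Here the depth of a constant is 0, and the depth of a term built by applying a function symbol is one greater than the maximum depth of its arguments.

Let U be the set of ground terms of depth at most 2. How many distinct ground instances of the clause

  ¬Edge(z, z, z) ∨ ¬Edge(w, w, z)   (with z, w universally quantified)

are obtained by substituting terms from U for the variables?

Ground terms of depth ≤ 2:
  With no function symbols every ground term is a constant, so there are exactly 4 ground terms at every depth bound.
  N_0 = 4
  N_1 = 4
  N_2 = 4
  Explicitly: c2, c3, c4, c0.
So there are 4 ground terms available for substitution.
The clause has 2 distinct variables (z, w), each appearing in the body. In the free term algebra distinct substitutions yield syntactically distinct ground instances.
Number of ground instances = 4^2 = 16.

16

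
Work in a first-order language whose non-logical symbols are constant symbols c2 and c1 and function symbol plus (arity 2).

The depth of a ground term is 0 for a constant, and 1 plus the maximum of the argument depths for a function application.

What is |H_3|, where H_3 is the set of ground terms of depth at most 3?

Count level by level. With function symbols plus/2, the terms of depth ≤ k are the 2 constants together with each function applied to depth-≤(k−1) tuples, so N_k = 2 + N_{k-1}^2.
N_0 = 2
N_1 = 2 + 2^2 = 6
N_2 = 2 + 6^2 = 38
N_3 = 2 + 38^2 = 1446

1446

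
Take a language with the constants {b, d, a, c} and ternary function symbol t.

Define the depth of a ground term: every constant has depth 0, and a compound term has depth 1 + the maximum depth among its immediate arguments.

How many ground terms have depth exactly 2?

314368

Write N_k for the number of ground terms of depth ≤ k. A term of depth ≤ k is either a constant or a function symbol applied to arguments of depth ≤ k−1, so N_k = 4 + N_{k-1}^3.
N_0 = 4
N_1 = 4 + 4^3 = 68
N_2 = 4 + 68^3 = 314436
Terms of depth exactly 2: N_2 − N_1 = 314436 − 68 = 314368.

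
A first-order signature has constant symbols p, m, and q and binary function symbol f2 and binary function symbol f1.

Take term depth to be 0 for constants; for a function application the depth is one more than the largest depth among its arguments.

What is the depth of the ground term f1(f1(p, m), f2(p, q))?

depth(f1(p, m)) = 1 + max(0, 0) = 1
depth(f2(p, q)) = 1 + max(0, 0) = 1
depth(f1(f1(p, m), f2(p, q))) = 1 + max(1, 1) = 2

2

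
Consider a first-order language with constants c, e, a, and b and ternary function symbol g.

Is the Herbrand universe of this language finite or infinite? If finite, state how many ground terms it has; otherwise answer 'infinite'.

infinite

The signature has at least one function symbol (g, arity 3) and at least one constant (c).
Iterating g gives infinitely many distinct ground terms: c, g(c, c, c), g(g(c, c, c), g(c, c, c), g(c, c, c)), ...
So the Herbrand universe is infinite.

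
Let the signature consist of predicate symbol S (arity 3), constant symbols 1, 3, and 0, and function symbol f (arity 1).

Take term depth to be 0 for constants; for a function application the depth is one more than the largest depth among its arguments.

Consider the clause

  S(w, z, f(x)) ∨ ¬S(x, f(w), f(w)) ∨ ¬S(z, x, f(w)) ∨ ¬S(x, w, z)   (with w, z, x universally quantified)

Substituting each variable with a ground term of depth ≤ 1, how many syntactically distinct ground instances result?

216

Ground terms of depth ≤ 1:
  If N_k denotes the number of depth-≤k ground terms, the 3 constants give N_0 = 3, and each function symbol of arity r contributes N_{k-1}^r new terms at level k: N_k = 3 + N_{k-1}.
  N_0 = 3
  N_1 = 3 + 3 = 6
  Explicitly: 1, 3, 0, f(1), f(3), f(0).
So there are 6 ground terms available for substitution.
The clause has 3 distinct variables (w, z, x), each appearing in the body. In the free term algebra distinct substitutions yield syntactically distinct ground instances.
Number of ground instances = 6^3 = 216.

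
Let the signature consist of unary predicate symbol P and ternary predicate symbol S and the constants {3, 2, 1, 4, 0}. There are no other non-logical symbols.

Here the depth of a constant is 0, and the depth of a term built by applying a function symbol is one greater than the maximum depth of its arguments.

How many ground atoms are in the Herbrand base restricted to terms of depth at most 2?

130

First count ground terms of depth ≤ 2.
With no function symbols every ground term is a constant, so there are exactly 5 ground terms at every depth bound.
N_0 = 5
N_1 = 5
N_2 = 5
Explicitly: 3, 2, 1, 4, 0.
So |H| = 5.
Each predicate of arity r yields |H|^r ground atoms (one per choice of an r-tuple from H):
  P: 5;  S: 5^3 = 125
Total ground atoms: 5 + 125 = 130.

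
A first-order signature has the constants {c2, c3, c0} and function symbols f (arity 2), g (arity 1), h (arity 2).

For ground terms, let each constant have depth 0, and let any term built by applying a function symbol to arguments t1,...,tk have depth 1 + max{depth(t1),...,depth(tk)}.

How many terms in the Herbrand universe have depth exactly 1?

21

Write N_k for the number of ground terms of depth ≤ k. A term of depth ≤ k is either a constant or a function symbol applied to arguments of depth ≤ k−1, so N_k = 3 + N_{k-1}^2 + N_{k-1} + N_{k-1}^2.
N_0 = 3
N_1 = 3 + 3^2 + 3 + 3^2 = 24
Terms of depth exactly 1: N_1 − N_0 = 24 − 3 = 21.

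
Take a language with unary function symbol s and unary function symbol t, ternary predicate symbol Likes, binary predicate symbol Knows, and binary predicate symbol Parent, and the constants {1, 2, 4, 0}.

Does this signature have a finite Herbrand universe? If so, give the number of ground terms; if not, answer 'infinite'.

infinite

The signature has at least one function symbol (s, arity 1) and at least one constant (1).
Iterating s gives infinitely many distinct ground terms: 1, s(1), s(s(1)), ...
So the Herbrand universe is infinite.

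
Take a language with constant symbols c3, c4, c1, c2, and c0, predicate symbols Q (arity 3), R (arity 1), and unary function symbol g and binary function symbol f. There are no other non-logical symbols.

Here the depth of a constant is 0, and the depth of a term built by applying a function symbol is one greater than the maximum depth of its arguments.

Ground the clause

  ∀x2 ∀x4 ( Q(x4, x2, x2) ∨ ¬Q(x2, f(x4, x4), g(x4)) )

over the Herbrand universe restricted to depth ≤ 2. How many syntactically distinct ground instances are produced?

1600225

Ground terms of depth ≤ 2:
  If N_k denotes the number of depth-≤k ground terms, the 5 constants give N_0 = 5, and each function symbol of arity r contributes N_{k-1}^r new terms at level k: N_k = 5 + N_{k-1} + N_{k-1}^2.
  N_0 = 5
  N_1 = 5 + 5 + 5^2 = 35
  N_2 = 5 + 35 + 35^2 = 1265
So there are 1265 ground terms available for substitution.
The clause has 2 distinct variables (x2, x4), each appearing in the body. In the free term algebra distinct substitutions yield syntactically distinct ground instances.
Number of ground instances = 1265^2 = 1600225.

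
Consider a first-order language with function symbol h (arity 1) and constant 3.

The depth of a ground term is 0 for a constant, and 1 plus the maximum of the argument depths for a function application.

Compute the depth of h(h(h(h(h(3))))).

5

depth(h(3)) = 1 + depth(3) = 1 + 0 = 1
depth(h(h(3))) = 1 + depth(h(3)) = 1 + 1 = 2
depth(h(h(h(3)))) = 1 + depth(h(h(3))) = 1 + 2 = 3
depth(h(h(h(h(3))))) = 1 + depth(h(h(h(3)))) = 1 + 3 = 4
depth(h(h(h(h(h(3)))))) = 1 + depth(h(h(h(h(3))))) = 1 + 4 = 5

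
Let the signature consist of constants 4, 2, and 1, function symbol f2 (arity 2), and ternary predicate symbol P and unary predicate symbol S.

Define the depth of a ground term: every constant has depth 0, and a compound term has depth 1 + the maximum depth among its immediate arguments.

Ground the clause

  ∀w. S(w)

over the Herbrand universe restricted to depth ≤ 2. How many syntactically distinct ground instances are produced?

Ground terms of depth ≤ 2:
  Count level by level. With function symbols f2/2, the terms of depth ≤ k are the 3 constants together with each function applied to depth-≤(k−1) tuples, so N_k = 3 + N_{k-1}^2.
  N_0 = 3
  N_1 = 3 + 3^2 = 12
  N_2 = 3 + 12^2 = 147
So there are 147 ground terms available for substitution.
The body mentions the single quantified variable w; since ground terms form a free algebra, no two substitutions collapse to the same formula.
Number of ground instances = 147.

147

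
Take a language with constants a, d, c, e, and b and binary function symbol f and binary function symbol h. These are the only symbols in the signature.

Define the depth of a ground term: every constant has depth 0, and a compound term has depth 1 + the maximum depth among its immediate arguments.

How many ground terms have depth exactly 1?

Let N_k = |{terms of depth ≤ k}|. Then N_0 = 5 and N_k = 5 + N_{k-1}^2 + N_{k-1}^2 for k ≥ 1 (one summand per function symbol, arity giving the exponent).
N_0 = 5
N_1 = 5 + 5^2 + 5^2 = 55
Terms of depth exactly 1: N_1 − N_0 = 55 − 5 = 50.

50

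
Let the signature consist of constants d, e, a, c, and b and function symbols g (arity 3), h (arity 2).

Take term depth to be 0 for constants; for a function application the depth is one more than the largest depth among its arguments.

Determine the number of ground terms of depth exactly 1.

150

Count level by level. With function symbols g/3, h/2, the terms of depth ≤ k are the 5 constants together with each function applied to depth-≤(k−1) tuples, so N_k = 5 + N_{k-1}^3 + N_{k-1}^2.
N_0 = 5
N_1 = 5 + 5^3 + 5^2 = 155
Terms of depth exactly 1: N_1 − N_0 = 155 − 5 = 150.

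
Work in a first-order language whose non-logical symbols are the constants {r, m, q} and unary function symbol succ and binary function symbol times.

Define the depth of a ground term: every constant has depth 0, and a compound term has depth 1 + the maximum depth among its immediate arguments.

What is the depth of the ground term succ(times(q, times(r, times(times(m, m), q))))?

5

depth(times(m, m)) = 1 + max(0, 0) = 1
depth(times(times(m, m), q)) = 1 + max(1, 0) = 2
depth(times(r, times(times(m, m), q))) = 1 + max(0, 2) = 3
depth(times(q, times(r, times(times(m, m), q)))) = 1 + max(0, 3) = 4
depth(succ(times(q, times(r, times(times(m, m), q))))) = 1 + depth(times(q, times(r, times(times(m, m), q)))) = 1 + 4 = 5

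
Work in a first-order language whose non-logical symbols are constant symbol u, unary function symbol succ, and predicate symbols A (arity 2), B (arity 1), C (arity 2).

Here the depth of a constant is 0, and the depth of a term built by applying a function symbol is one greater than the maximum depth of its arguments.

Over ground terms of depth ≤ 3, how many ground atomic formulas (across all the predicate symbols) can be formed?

36

First count ground terms of depth ≤ 3.
Let N_k count ground terms of depth at most k. Each non-constant term of depth ≤ k is some function symbol applied to depth-≤(k−1) arguments, giving N_k = 1 + N_{k-1}.
N_0 = 1
N_1 = 1 + 1 = 2
N_2 = 1 + 2 = 3
N_3 = 1 + 3 = 4
So |H| = 4.
Ground atoms are formed by filling each argument slot of a predicate with a term from H, so an r-ary predicate gives |H|^r atoms:
  A: 4^2 = 16;  B: 4;  C: 4^2 = 16
Total ground atoms: 16 + 4 + 16 = 36.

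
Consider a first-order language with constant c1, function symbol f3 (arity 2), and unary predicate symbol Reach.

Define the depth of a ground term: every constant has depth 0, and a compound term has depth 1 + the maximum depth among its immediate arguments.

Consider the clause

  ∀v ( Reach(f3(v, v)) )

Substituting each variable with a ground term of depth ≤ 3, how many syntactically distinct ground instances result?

Ground terms of depth ≤ 3:
  Write N_k for the number of ground terms of depth ≤ k. A term of depth ≤ k is either a constant or a function symbol applied to arguments of depth ≤ k−1, so N_k = 1 + N_{k-1}^2.
  N_0 = 1
  N_1 = 1 + 1^2 = 2
  N_2 = 1 + 2^2 = 5
  N_3 = 1 + 5^2 = 26
So there are 26 ground terms available for substitution.
The clause has 1 distinct variable (v), which appears in the body. In the free term algebra distinct substitutions yield syntactically distinct ground instances.
Number of ground instances = 26.

26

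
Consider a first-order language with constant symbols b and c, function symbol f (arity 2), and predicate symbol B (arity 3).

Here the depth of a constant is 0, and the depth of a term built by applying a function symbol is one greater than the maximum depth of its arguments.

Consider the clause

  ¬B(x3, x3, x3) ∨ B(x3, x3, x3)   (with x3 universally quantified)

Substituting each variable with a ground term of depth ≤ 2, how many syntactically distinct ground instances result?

38

Ground terms of depth ≤ 2:
  Let N_k = |{terms of depth ≤ k}|. Then N_0 = 2 and N_k = 2 + N_{k-1}^2 for k ≥ 1 (one summand per function symbol, arity giving the exponent).
  N_0 = 2
  N_1 = 2 + 2^2 = 6
  N_2 = 2 + 6^2 = 38
So there are 38 ground terms available for substitution.
The variable x3 ranges independently over the available ground terms, and distinct assignments produce distinct instances.
Number of ground instances = 38.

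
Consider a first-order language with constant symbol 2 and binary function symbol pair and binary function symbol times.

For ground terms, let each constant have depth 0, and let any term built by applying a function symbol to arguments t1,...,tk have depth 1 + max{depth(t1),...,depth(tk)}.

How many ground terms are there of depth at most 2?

If N_k denotes the number of depth-≤k ground terms, the 1 constant gives N_0 = 1, and each function symbol of arity r contributes N_{k-1}^r new terms at level k: N_k = 1 + N_{k-1}^2 + N_{k-1}^2.
N_0 = 1
N_1 = 1 + 1^2 + 1^2 = 3
N_2 = 1 + 3^2 + 3^2 = 19

19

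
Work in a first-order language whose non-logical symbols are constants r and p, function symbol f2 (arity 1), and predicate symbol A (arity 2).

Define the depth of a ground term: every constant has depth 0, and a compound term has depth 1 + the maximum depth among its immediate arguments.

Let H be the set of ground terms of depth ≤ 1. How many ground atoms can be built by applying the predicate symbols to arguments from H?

First count ground terms of depth ≤ 1.
Let N_k = |{terms of depth ≤ k}|. Then N_0 = 2 and N_k = 2 + N_{k-1} for k ≥ 1 (one summand per function symbol, arity giving the exponent).
N_0 = 2
N_1 = 2 + 2 = 4
So |H| = 4.
Each predicate of arity r yields |H|^r ground atoms (one per choice of an r-tuple from H):
  A: 4^2 = 16
Total ground atoms: 16.

16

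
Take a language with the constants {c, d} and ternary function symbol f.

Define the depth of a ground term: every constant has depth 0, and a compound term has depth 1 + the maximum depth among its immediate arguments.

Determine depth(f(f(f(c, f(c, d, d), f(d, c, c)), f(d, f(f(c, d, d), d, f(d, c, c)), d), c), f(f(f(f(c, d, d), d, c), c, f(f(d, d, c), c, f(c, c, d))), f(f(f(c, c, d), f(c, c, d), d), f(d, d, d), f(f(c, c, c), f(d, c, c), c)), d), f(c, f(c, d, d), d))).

5

depth(f(c, d, d)) = 1 + max(0, 0, 0) = 1
depth(f(d, c, c)) = 1 + max(0, 0, 0) = 1
depth(f(c, f(c, d, d), f(d, c, c))) = 1 + max(0, 1, 1) = 2
depth(f(f(c, d, d), d, f(d, c, c))) = 1 + max(1, 0, 1) = 2
depth(f(d, f(f(c, d, d), d, f(d, c, c)), d)) = 1 + max(0, 2, 0) = 3
depth(f(f(c, f(c, d, d), f(d, c, c)), f(d, f(f(c, d, d), d, f(d, c, c)), d), c)) = 1 + max(2, 3, 0) = 4
depth(f(f(c, d, d), d, c)) = 1 + max(1, 0, 0) = 2
depth(f(d, d, c)) = 1 + max(0, 0, 0) = 1
depth(f(c, c, d)) = 1 + max(0, 0, 0) = 1
depth(f(f(d, d, c), c, f(c, c, d))) = 1 + max(1, 0, 1) = 2
depth(f(f(f(c, d, d), d, c), c, f(f(d, d, c), c, f(c, c, d)))) = 1 + max(2, 0, 2) = 3
depth(f(f(c, c, d), f(c, c, d), d)) = 1 + max(1, 1, 0) = 2
depth(f(d, d, d)) = 1 + max(0, 0, 0) = 1
depth(f(c, c, c)) = 1 + max(0, 0, 0) = 1
depth(f(f(c, c, c), f(d, c, c), c)) = 1 + max(1, 1, 0) = 2
depth(f(f(f(c, c, d), f(c, c, d), d), f(d, d, d), f(f(c, c, c), f(d, c, c), c))) = 1 + max(2, 1, 2) = 3
depth(f(f(f(f(c, d, d), d, c), c, f(f(d, d, c), c, f(c, c, d))), f(f(f(c, c, d), f(c, c, d), d), f(d, d, d), f(f(c, c, c), f(d, c, c), c)), d)) = 1 + max(3, 3, 0) = 4
depth(f(c, f(c, d, d), d)) = 1 + max(0, 1, 0) = 2
depth(f(f(f(c, f(c, d, d), f(d, c, c)), f(d, f(f(c, d, d), d, f(d, c, c)), d), c), f(f(f(f(c, d, d), d, c), c, f(f(d, d, c), c, f(c, c, d))), f(f(f(c, c, d), f(c, c, d), d), f(d, d, d), f(f(c, c, c), f(d, c, c), c)), d), f(c, f(c, d, d), d))) = 1 + max(4, 4, 2) = 5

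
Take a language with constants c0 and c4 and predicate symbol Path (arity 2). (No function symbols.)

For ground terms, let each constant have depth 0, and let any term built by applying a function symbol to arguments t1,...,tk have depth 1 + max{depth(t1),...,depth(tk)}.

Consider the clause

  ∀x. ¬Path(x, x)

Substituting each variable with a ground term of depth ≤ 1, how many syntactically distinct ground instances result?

Ground terms of depth ≤ 1:
  With no function symbols every ground term is a constant, so there are exactly 2 ground terms at every depth bound.
  N_0 = 2
  N_1 = 2
So there are 2 ground terms available for substitution.
There is 1 variable to instantiate (x),  occurring in at least one literal, so different choices give different ground instances.
Number of ground instances = 2.

2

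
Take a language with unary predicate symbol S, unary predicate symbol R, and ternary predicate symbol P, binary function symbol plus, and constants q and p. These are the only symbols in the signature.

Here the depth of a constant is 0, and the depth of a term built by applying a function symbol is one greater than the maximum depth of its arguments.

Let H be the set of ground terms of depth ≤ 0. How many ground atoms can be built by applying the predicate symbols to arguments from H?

12

First count ground terms of depth ≤ 0.
Write N_k for the number of ground terms of depth ≤ k. A term of depth ≤ k is either a constant or a function symbol applied to arguments of depth ≤ k−1, so N_k = 2 + N_{k-1}^2.
N_0 = 2
So |H| = 2.
For each predicate symbol, the number of ground atoms is |H| raised to its arity; summing:
  S: 2;  R: 2;  P: 2^3 = 8
Total ground atoms: 2 + 2 + 8 = 12.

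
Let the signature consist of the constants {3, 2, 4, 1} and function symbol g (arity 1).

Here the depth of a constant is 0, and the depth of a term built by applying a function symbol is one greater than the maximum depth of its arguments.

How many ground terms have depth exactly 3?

Count level by level. With function symbols g/1, the terms of depth ≤ k are the 4 constants together with each function applied to depth-≤(k−1) tuples, so N_k = 4 + N_{k-1}.
N_0 = 4
N_1 = 4 + 4 = 8
N_2 = 4 + 8 = 12
N_3 = 4 + 12 = 16
Terms of depth exactly 3: N_3 − N_2 = 16 − 12 = 4.

4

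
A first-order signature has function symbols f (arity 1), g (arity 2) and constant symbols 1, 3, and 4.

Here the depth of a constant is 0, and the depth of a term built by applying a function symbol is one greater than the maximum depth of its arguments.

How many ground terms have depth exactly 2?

Count level by level. With function symbols f/1, g/2, the terms of depth ≤ k are the 3 constants together with each function applied to depth-≤(k−1) tuples, so N_k = 3 + N_{k-1} + N_{k-1}^2.
N_0 = 3
N_1 = 3 + 3 + 3^2 = 15
N_2 = 3 + 15 + 15^2 = 243
Terms of depth exactly 2: N_2 − N_1 = 243 − 15 = 228.

228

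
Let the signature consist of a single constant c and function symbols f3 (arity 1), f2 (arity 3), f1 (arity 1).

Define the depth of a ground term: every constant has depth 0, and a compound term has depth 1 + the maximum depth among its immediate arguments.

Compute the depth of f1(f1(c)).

depth(f1(c)) = 1 + depth(c) = 1 + 0 = 1
depth(f1(f1(c))) = 1 + depth(f1(c)) = 1 + 1 = 2

2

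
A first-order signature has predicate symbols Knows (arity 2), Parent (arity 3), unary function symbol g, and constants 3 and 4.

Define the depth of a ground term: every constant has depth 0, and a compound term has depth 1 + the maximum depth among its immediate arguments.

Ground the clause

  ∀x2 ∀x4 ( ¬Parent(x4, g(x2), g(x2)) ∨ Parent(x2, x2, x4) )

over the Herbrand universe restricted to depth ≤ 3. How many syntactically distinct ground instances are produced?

64

Ground terms of depth ≤ 3:
  Let N_k count ground terms of depth at most k. Each non-constant term of depth ≤ k is some function symbol applied to depth-≤(k−1) arguments, giving N_k = 2 + N_{k-1}.
  N_0 = 2
  N_1 = 2 + 2 = 4
  N_2 = 2 + 4 = 6
  N_3 = 2 + 6 = 8
So there are 8 ground terms available for substitution.
There are 2 variables to instantiate (x2, x4), each occurring in at least one literal, so different choices give different ground instances.
Number of ground instances = 8^2 = 64.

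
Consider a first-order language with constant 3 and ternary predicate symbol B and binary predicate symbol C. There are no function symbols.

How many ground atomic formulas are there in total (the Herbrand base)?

2

With no function symbols, the Herbrand universe is just the 1 constant.
Ground atoms per predicate: B: 1^3 = 1, C: 1^2 = 1.
Herbrand base size = 1 + 1 = 2.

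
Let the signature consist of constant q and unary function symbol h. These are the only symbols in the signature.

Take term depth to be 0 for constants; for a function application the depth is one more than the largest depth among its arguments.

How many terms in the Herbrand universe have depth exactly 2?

1

Write N_k for the number of ground terms of depth ≤ k. A term of depth ≤ k is either a constant or a function symbol applied to arguments of depth ≤ k−1, so N_k = 1 + N_{k-1}.
N_0 = 1
N_1 = 1 + 1 = 2
N_2 = 1 + 2 = 3
Terms of depth exactly 2: N_2 − N_1 = 3 − 2 = 1.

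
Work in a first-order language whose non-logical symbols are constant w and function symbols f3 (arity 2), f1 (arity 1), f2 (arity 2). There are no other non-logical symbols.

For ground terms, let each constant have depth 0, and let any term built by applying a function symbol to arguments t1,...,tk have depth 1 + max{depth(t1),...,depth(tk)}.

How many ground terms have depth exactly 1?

Let N_k = |{terms of depth ≤ k}|. Then N_0 = 1 and N_k = 1 + N_{k-1}^2 + N_{k-1} + N_{k-1}^2 for k ≥ 1 (one summand per function symbol, arity giving the exponent).
N_0 = 1
N_1 = 1 + 1^2 + 1 + 1^2 = 4
Terms of depth exactly 1: N_1 − N_0 = 4 − 1 = 3.

3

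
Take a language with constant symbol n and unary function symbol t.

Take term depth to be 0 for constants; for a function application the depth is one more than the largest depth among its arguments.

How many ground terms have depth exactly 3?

1

Write N_k for the number of ground terms of depth ≤ k. A term of depth ≤ k is either a constant or a function symbol applied to arguments of depth ≤ k−1, so N_k = 1 + N_{k-1}.
N_0 = 1
N_1 = 1 + 1 = 2
N_2 = 1 + 2 = 3
N_3 = 1 + 3 = 4
Terms of depth exactly 3: N_3 − N_2 = 4 − 3 = 1.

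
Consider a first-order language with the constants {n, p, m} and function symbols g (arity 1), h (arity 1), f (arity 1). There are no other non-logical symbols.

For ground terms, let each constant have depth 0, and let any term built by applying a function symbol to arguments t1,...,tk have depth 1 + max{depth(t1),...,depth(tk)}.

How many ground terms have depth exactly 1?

Count level by level. With function symbols g/1, h/1, f/1, the terms of depth ≤ k are the 3 constants together with each function applied to depth-≤(k−1) tuples, so N_k = 3 + N_{k-1} + N_{k-1} + N_{k-1}.
N_0 = 3
N_1 = 3 + 3 + 3 + 3 = 12
Terms of depth exactly 1: N_1 − N_0 = 12 − 3 = 9.

9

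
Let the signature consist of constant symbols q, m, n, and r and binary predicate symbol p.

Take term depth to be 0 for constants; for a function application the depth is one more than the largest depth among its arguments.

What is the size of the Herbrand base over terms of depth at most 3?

16

First count ground terms of depth ≤ 3.
With no function symbols every ground term is a constant, so there are exactly 4 ground terms at every depth bound.
N_0 = 4
N_1 = 4
N_2 = 4
N_3 = 4
So |H| = 4.
A ground atom is a predicate applied to a tuple of terms from H, so the count is the sum over predicates of |H|^arity:
  p: 4^2 = 16
Total ground atoms: 16.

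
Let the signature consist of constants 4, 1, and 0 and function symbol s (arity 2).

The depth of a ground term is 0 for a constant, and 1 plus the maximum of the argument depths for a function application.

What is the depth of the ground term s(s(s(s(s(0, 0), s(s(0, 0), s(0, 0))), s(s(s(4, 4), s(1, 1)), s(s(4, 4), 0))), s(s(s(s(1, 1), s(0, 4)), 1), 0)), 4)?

6

depth(s(0, 0)) = 1 + max(0, 0) = 1
depth(s(s(0, 0), s(0, 0))) = 1 + max(1, 1) = 2
depth(s(s(0, 0), s(s(0, 0), s(0, 0)))) = 1 + max(1, 2) = 3
depth(s(4, 4)) = 1 + max(0, 0) = 1
depth(s(1, 1)) = 1 + max(0, 0) = 1
depth(s(s(4, 4), s(1, 1))) = 1 + max(1, 1) = 2
depth(s(s(4, 4), 0)) = 1 + max(1, 0) = 2
depth(s(s(s(4, 4), s(1, 1)), s(s(4, 4), 0))) = 1 + max(2, 2) = 3
depth(s(s(s(0, 0), s(s(0, 0), s(0, 0))), s(s(s(4, 4), s(1, 1)), s(s(4, 4), 0)))) = 1 + max(3, 3) = 4
depth(s(0, 4)) = 1 + max(0, 0) = 1
depth(s(s(1, 1), s(0, 4))) = 1 + max(1, 1) = 2
depth(s(s(s(1, 1), s(0, 4)), 1)) = 1 + max(2, 0) = 3
depth(s(s(s(s(1, 1), s(0, 4)), 1), 0)) = 1 + max(3, 0) = 4
depth(s(s(s(s(0, 0), s(s(0, 0), s(0, 0))), s(s(s(4, 4), s(1, 1)), s(s(4, 4), 0))), s(s(s(s(1, 1), s(0, 4)), 1), 0))) = 1 + max(4, 4) = 5
depth(s(s(s(s(s(0, 0), s(s(0, 0), s(0, 0))), s(s(s(4, 4), s(1, 1)), s(s(4, 4), 0))), s(s(s(s(1, 1), s(0, 4)), 1), 0)), 4)) = 1 + max(5, 0) = 6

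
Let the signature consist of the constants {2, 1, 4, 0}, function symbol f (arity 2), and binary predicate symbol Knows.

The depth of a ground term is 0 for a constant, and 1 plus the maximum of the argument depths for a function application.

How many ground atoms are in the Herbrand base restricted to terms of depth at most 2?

163216

First count ground terms of depth ≤ 2.
Count level by level. With function symbols f/2, the terms of depth ≤ k are the 4 constants together with each function applied to depth-≤(k−1) tuples, so N_k = 4 + N_{k-1}^2.
N_0 = 4
N_1 = 4 + 4^2 = 20
N_2 = 4 + 20^2 = 404
So |H| = 404.
A ground atom is a predicate applied to a tuple of terms from H, so the count is the sum over predicates of |H|^arity:
  Knows: 404^2 = 163216
Total ground atoms: 163216.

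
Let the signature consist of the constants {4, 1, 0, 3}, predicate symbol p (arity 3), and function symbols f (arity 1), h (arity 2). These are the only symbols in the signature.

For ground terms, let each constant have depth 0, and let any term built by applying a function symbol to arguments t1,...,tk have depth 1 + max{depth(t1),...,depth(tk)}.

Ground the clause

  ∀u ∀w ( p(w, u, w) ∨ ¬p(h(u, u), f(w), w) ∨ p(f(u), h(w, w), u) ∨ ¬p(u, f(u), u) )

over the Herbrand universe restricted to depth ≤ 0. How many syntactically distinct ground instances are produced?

16

Ground terms of depth ≤ 0:
  Count level by level. With function symbols f/1, h/2, the terms of depth ≤ k are the 4 constants together with each function applied to depth-≤(k−1) tuples, so N_k = 4 + N_{k-1} + N_{k-1}^2.
  N_0 = 4
So there are 4 ground terms available for substitution.
The body mentions every one of the 2 quantified variables; since ground terms form a free algebra, no two substitutions collapse to the same formula.
Number of ground instances = 4^2 = 16.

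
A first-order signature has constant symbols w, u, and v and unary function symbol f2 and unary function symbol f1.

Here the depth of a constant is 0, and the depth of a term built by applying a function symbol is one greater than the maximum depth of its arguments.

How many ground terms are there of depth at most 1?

9

Let N_k count ground terms of depth at most k. Each non-constant term of depth ≤ k is some function symbol applied to depth-≤(k−1) arguments, giving N_k = 3 + N_{k-1} + N_{k-1}.
N_0 = 3
N_1 = 3 + 3 + 3 = 9
Explicitly: w, u, v, f2(w), f2(u), f2(v), f1(w), f1(u), f1(v).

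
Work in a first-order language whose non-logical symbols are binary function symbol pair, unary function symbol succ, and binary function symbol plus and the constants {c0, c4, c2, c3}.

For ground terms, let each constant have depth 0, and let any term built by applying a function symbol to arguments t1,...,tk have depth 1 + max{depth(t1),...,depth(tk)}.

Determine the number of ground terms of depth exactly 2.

Write N_k for the number of ground terms of depth ≤ k. A term of depth ≤ k is either a constant or a function symbol applied to arguments of depth ≤ k−1, so N_k = 4 + N_{k-1}^2 + N_{k-1} + N_{k-1}^2.
N_0 = 4
N_1 = 4 + 4^2 + 4 + 4^2 = 40
N_2 = 4 + 40^2 + 40 + 40^2 = 3244
Terms of depth exactly 2: N_2 − N_1 = 3244 − 40 = 3204.

3204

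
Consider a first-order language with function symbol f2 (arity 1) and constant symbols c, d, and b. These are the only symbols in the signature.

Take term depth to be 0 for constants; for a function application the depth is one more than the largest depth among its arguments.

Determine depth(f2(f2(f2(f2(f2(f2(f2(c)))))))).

depth(f2(c)) = 1 + depth(c) = 1 + 0 = 1
depth(f2(f2(c))) = 1 + depth(f2(c)) = 1 + 1 = 2
depth(f2(f2(f2(c)))) = 1 + depth(f2(f2(c))) = 1 + 2 = 3
depth(f2(f2(f2(f2(c))))) = 1 + depth(f2(f2(f2(c)))) = 1 + 3 = 4
depth(f2(f2(f2(f2(f2(c)))))) = 1 + depth(f2(f2(f2(f2(c))))) = 1 + 4 = 5
depth(f2(f2(f2(f2(f2(f2(c))))))) = 1 + depth(f2(f2(f2(f2(f2(c)))))) = 1 + 5 = 6
depth(f2(f2(f2(f2(f2(f2(f2(c)))))))) = 1 + depth(f2(f2(f2(f2(f2(f2(c))))))) = 1 + 6 = 7

7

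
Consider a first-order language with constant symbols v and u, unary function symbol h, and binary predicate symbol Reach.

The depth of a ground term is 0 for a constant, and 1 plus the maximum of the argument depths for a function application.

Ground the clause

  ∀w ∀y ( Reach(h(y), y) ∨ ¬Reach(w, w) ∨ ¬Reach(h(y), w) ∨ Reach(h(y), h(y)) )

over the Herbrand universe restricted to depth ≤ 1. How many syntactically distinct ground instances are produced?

Ground terms of depth ≤ 1:
  Let N_k count ground terms of depth at most k. Each non-constant term of depth ≤ k is some function symbol applied to depth-≤(k−1) arguments, giving N_k = 2 + N_{k-1}.
  N_0 = 2
  N_1 = 2 + 2 = 4
So there are 4 ground terms available for substitution.
The body mentions every one of the 2 quantified variables; since ground terms form a free algebra, no two substitutions collapse to the same formula.
Number of ground instances = 4^2 = 16.

16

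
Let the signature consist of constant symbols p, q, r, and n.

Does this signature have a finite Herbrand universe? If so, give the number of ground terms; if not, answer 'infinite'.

There are no function symbols, so every ground term is one of the 4 constants.
The Herbrand universe is {p, q, r, n}, which is finite with 4 elements.

4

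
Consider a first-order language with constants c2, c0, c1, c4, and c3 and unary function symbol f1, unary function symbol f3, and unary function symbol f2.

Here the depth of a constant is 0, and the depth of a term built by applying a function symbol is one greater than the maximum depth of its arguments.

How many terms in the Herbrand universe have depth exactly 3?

135

Write N_k for the number of ground terms of depth ≤ k. A term of depth ≤ k is either a constant or a function symbol applied to arguments of depth ≤ k−1, so N_k = 5 + N_{k-1} + N_{k-1} + N_{k-1}.
N_0 = 5
N_1 = 5 + 5 + 5 + 5 = 20
N_2 = 5 + 20 + 20 + 20 = 65
N_3 = 5 + 65 + 65 + 65 = 200
Terms of depth exactly 3: N_3 − N_2 = 200 − 65 = 135.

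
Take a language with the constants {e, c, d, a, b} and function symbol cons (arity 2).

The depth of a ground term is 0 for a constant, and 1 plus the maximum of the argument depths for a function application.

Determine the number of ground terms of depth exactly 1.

25

Count level by level. With function symbols cons/2, the terms of depth ≤ k are the 5 constants together with each function applied to depth-≤(k−1) tuples, so N_k = 5 + N_{k-1}^2.
N_0 = 5
N_1 = 5 + 5^2 = 30
Terms of depth exactly 1: N_1 − N_0 = 30 − 5 = 25.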